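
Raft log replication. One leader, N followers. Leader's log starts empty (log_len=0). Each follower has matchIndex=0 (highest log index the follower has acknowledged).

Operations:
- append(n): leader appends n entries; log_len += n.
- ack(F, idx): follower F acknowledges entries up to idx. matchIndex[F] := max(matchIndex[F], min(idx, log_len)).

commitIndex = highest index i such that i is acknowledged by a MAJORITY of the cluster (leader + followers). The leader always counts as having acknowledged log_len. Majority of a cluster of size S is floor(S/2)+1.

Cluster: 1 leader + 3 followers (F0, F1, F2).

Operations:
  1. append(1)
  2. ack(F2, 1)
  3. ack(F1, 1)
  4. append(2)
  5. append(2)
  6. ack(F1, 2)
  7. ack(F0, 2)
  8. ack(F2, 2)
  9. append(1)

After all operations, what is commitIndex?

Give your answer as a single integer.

Op 1: append 1 -> log_len=1
Op 2: F2 acks idx 1 -> match: F0=0 F1=0 F2=1; commitIndex=0
Op 3: F1 acks idx 1 -> match: F0=0 F1=1 F2=1; commitIndex=1
Op 4: append 2 -> log_len=3
Op 5: append 2 -> log_len=5
Op 6: F1 acks idx 2 -> match: F0=0 F1=2 F2=1; commitIndex=1
Op 7: F0 acks idx 2 -> match: F0=2 F1=2 F2=1; commitIndex=2
Op 8: F2 acks idx 2 -> match: F0=2 F1=2 F2=2; commitIndex=2
Op 9: append 1 -> log_len=6

Answer: 2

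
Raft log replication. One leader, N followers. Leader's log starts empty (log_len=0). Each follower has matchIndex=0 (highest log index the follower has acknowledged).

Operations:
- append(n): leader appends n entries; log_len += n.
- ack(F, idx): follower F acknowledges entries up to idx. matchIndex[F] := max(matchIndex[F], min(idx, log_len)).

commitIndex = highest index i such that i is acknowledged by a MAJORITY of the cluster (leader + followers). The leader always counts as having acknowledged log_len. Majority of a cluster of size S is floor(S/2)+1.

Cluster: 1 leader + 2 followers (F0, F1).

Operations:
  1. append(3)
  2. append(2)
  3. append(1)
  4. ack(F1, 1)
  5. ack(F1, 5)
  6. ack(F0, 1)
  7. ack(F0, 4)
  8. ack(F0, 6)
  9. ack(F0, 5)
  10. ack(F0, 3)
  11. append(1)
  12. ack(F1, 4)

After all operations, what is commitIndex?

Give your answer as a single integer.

Op 1: append 3 -> log_len=3
Op 2: append 2 -> log_len=5
Op 3: append 1 -> log_len=6
Op 4: F1 acks idx 1 -> match: F0=0 F1=1; commitIndex=1
Op 5: F1 acks idx 5 -> match: F0=0 F1=5; commitIndex=5
Op 6: F0 acks idx 1 -> match: F0=1 F1=5; commitIndex=5
Op 7: F0 acks idx 4 -> match: F0=4 F1=5; commitIndex=5
Op 8: F0 acks idx 6 -> match: F0=6 F1=5; commitIndex=6
Op 9: F0 acks idx 5 -> match: F0=6 F1=5; commitIndex=6
Op 10: F0 acks idx 3 -> match: F0=6 F1=5; commitIndex=6
Op 11: append 1 -> log_len=7
Op 12: F1 acks idx 4 -> match: F0=6 F1=5; commitIndex=6

Answer: 6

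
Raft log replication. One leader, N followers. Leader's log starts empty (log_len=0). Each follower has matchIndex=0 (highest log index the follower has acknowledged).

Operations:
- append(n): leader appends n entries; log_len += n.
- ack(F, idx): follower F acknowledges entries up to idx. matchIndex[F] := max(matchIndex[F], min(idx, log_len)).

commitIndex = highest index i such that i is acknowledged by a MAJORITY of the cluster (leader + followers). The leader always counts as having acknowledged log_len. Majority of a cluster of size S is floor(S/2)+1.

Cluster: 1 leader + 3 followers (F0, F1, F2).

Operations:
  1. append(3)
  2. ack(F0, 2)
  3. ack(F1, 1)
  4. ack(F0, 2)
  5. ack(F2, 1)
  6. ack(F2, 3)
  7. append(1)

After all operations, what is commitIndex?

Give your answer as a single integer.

Op 1: append 3 -> log_len=3
Op 2: F0 acks idx 2 -> match: F0=2 F1=0 F2=0; commitIndex=0
Op 3: F1 acks idx 1 -> match: F0=2 F1=1 F2=0; commitIndex=1
Op 4: F0 acks idx 2 -> match: F0=2 F1=1 F2=0; commitIndex=1
Op 5: F2 acks idx 1 -> match: F0=2 F1=1 F2=1; commitIndex=1
Op 6: F2 acks idx 3 -> match: F0=2 F1=1 F2=3; commitIndex=2
Op 7: append 1 -> log_len=4

Answer: 2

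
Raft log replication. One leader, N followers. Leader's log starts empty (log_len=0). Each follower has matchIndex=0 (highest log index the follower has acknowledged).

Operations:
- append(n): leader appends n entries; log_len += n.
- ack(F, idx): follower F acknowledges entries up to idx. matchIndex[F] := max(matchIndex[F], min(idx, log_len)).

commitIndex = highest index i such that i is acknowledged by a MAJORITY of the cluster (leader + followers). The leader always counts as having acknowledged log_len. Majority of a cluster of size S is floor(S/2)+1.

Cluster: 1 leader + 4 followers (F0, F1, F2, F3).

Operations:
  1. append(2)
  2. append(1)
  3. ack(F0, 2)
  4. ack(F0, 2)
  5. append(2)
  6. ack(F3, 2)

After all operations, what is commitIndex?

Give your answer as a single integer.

Answer: 2

Derivation:
Op 1: append 2 -> log_len=2
Op 2: append 1 -> log_len=3
Op 3: F0 acks idx 2 -> match: F0=2 F1=0 F2=0 F3=0; commitIndex=0
Op 4: F0 acks idx 2 -> match: F0=2 F1=0 F2=0 F3=0; commitIndex=0
Op 5: append 2 -> log_len=5
Op 6: F3 acks idx 2 -> match: F0=2 F1=0 F2=0 F3=2; commitIndex=2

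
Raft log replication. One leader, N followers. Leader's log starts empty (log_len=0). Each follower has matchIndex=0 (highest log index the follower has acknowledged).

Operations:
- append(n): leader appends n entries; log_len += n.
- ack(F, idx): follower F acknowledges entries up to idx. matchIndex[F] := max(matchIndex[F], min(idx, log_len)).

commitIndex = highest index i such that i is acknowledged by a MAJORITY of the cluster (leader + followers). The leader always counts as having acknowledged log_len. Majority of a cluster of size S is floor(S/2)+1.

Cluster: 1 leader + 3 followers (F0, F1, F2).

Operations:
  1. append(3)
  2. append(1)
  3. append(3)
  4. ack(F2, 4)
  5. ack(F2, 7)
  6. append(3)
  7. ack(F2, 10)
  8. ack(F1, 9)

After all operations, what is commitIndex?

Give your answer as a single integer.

Op 1: append 3 -> log_len=3
Op 2: append 1 -> log_len=4
Op 3: append 3 -> log_len=7
Op 4: F2 acks idx 4 -> match: F0=0 F1=0 F2=4; commitIndex=0
Op 5: F2 acks idx 7 -> match: F0=0 F1=0 F2=7; commitIndex=0
Op 6: append 3 -> log_len=10
Op 7: F2 acks idx 10 -> match: F0=0 F1=0 F2=10; commitIndex=0
Op 8: F1 acks idx 9 -> match: F0=0 F1=9 F2=10; commitIndex=9

Answer: 9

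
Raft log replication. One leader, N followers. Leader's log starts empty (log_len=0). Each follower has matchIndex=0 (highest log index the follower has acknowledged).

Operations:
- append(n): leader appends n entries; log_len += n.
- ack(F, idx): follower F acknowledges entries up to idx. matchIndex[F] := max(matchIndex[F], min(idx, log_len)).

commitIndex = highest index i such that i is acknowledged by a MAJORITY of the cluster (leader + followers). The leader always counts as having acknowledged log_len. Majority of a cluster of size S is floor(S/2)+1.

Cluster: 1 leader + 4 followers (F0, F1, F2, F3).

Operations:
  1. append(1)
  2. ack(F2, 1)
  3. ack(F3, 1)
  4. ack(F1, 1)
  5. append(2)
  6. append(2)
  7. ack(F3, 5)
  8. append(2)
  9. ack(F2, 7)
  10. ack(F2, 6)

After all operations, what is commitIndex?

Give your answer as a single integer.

Op 1: append 1 -> log_len=1
Op 2: F2 acks idx 1 -> match: F0=0 F1=0 F2=1 F3=0; commitIndex=0
Op 3: F3 acks idx 1 -> match: F0=0 F1=0 F2=1 F3=1; commitIndex=1
Op 4: F1 acks idx 1 -> match: F0=0 F1=1 F2=1 F3=1; commitIndex=1
Op 5: append 2 -> log_len=3
Op 6: append 2 -> log_len=5
Op 7: F3 acks idx 5 -> match: F0=0 F1=1 F2=1 F3=5; commitIndex=1
Op 8: append 2 -> log_len=7
Op 9: F2 acks idx 7 -> match: F0=0 F1=1 F2=7 F3=5; commitIndex=5
Op 10: F2 acks idx 6 -> match: F0=0 F1=1 F2=7 F3=5; commitIndex=5

Answer: 5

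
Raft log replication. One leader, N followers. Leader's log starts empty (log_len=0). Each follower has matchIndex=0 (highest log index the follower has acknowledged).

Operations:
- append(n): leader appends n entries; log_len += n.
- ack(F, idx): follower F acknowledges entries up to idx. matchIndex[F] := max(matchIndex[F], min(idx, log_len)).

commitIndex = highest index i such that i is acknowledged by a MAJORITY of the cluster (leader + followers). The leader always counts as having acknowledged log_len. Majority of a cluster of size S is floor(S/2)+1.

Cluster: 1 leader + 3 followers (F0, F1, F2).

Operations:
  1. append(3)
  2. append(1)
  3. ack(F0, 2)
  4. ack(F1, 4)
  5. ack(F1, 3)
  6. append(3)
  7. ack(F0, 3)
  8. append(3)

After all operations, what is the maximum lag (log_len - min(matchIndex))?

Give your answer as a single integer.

Op 1: append 3 -> log_len=3
Op 2: append 1 -> log_len=4
Op 3: F0 acks idx 2 -> match: F0=2 F1=0 F2=0; commitIndex=0
Op 4: F1 acks idx 4 -> match: F0=2 F1=4 F2=0; commitIndex=2
Op 5: F1 acks idx 3 -> match: F0=2 F1=4 F2=0; commitIndex=2
Op 6: append 3 -> log_len=7
Op 7: F0 acks idx 3 -> match: F0=3 F1=4 F2=0; commitIndex=3
Op 8: append 3 -> log_len=10

Answer: 10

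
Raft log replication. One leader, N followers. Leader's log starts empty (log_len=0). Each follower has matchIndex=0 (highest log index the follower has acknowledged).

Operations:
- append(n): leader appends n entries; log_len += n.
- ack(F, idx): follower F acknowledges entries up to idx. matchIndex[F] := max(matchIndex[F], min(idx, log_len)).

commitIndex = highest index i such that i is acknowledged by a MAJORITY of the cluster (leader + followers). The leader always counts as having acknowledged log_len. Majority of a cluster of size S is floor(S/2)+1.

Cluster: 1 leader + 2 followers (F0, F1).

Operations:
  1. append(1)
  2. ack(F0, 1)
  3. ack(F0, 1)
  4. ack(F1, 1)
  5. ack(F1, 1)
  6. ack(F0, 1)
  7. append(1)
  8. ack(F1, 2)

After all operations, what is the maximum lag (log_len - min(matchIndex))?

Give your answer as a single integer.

Answer: 1

Derivation:
Op 1: append 1 -> log_len=1
Op 2: F0 acks idx 1 -> match: F0=1 F1=0; commitIndex=1
Op 3: F0 acks idx 1 -> match: F0=1 F1=0; commitIndex=1
Op 4: F1 acks idx 1 -> match: F0=1 F1=1; commitIndex=1
Op 5: F1 acks idx 1 -> match: F0=1 F1=1; commitIndex=1
Op 6: F0 acks idx 1 -> match: F0=1 F1=1; commitIndex=1
Op 7: append 1 -> log_len=2
Op 8: F1 acks idx 2 -> match: F0=1 F1=2; commitIndex=2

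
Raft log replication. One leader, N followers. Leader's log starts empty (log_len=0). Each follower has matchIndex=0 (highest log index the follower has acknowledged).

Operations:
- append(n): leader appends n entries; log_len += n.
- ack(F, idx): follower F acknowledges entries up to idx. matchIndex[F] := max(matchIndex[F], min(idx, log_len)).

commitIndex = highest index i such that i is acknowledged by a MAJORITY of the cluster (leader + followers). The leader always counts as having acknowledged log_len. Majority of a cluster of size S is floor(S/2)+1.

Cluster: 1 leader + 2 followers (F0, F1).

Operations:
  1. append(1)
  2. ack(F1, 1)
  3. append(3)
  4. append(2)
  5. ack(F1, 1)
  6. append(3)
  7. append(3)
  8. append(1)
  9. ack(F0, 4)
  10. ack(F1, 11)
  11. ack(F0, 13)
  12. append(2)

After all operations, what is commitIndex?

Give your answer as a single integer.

Answer: 13

Derivation:
Op 1: append 1 -> log_len=1
Op 2: F1 acks idx 1 -> match: F0=0 F1=1; commitIndex=1
Op 3: append 3 -> log_len=4
Op 4: append 2 -> log_len=6
Op 5: F1 acks idx 1 -> match: F0=0 F1=1; commitIndex=1
Op 6: append 3 -> log_len=9
Op 7: append 3 -> log_len=12
Op 8: append 1 -> log_len=13
Op 9: F0 acks idx 4 -> match: F0=4 F1=1; commitIndex=4
Op 10: F1 acks idx 11 -> match: F0=4 F1=11; commitIndex=11
Op 11: F0 acks idx 13 -> match: F0=13 F1=11; commitIndex=13
Op 12: append 2 -> log_len=15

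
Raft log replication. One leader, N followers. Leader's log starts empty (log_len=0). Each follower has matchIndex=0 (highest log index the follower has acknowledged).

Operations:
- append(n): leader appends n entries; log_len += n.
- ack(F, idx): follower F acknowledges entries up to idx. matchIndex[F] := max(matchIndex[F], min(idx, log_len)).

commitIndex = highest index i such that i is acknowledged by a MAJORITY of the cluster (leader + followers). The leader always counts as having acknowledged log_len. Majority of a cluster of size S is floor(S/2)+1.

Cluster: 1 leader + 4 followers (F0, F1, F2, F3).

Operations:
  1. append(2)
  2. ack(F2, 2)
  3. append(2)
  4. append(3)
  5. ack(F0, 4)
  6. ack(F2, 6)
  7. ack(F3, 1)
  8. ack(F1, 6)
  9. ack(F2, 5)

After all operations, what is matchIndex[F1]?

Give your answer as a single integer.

Answer: 6

Derivation:
Op 1: append 2 -> log_len=2
Op 2: F2 acks idx 2 -> match: F0=0 F1=0 F2=2 F3=0; commitIndex=0
Op 3: append 2 -> log_len=4
Op 4: append 3 -> log_len=7
Op 5: F0 acks idx 4 -> match: F0=4 F1=0 F2=2 F3=0; commitIndex=2
Op 6: F2 acks idx 6 -> match: F0=4 F1=0 F2=6 F3=0; commitIndex=4
Op 7: F3 acks idx 1 -> match: F0=4 F1=0 F2=6 F3=1; commitIndex=4
Op 8: F1 acks idx 6 -> match: F0=4 F1=6 F2=6 F3=1; commitIndex=6
Op 9: F2 acks idx 5 -> match: F0=4 F1=6 F2=6 F3=1; commitIndex=6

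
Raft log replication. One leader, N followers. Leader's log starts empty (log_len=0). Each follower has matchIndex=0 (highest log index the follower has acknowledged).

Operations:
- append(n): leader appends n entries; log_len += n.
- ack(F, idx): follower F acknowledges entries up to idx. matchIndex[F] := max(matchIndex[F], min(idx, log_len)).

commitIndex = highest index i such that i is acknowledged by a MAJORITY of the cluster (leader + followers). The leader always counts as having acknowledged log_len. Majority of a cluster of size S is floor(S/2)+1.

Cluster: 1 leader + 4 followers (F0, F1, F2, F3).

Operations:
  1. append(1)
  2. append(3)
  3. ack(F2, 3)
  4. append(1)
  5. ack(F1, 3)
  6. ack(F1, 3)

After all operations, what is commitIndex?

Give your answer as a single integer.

Answer: 3

Derivation:
Op 1: append 1 -> log_len=1
Op 2: append 3 -> log_len=4
Op 3: F2 acks idx 3 -> match: F0=0 F1=0 F2=3 F3=0; commitIndex=0
Op 4: append 1 -> log_len=5
Op 5: F1 acks idx 3 -> match: F0=0 F1=3 F2=3 F3=0; commitIndex=3
Op 6: F1 acks idx 3 -> match: F0=0 F1=3 F2=3 F3=0; commitIndex=3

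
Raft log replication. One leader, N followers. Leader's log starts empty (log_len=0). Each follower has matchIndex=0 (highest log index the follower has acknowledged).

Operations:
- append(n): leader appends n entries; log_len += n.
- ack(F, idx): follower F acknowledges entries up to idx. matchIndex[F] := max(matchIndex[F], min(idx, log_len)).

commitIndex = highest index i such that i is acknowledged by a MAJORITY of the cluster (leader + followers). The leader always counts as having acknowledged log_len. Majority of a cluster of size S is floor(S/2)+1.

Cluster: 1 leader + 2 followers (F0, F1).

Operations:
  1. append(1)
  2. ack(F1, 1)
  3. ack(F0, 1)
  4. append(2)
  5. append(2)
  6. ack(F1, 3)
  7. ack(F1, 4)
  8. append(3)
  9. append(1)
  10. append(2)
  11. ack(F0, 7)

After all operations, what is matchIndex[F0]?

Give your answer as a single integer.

Answer: 7

Derivation:
Op 1: append 1 -> log_len=1
Op 2: F1 acks idx 1 -> match: F0=0 F1=1; commitIndex=1
Op 3: F0 acks idx 1 -> match: F0=1 F1=1; commitIndex=1
Op 4: append 2 -> log_len=3
Op 5: append 2 -> log_len=5
Op 6: F1 acks idx 3 -> match: F0=1 F1=3; commitIndex=3
Op 7: F1 acks idx 4 -> match: F0=1 F1=4; commitIndex=4
Op 8: append 3 -> log_len=8
Op 9: append 1 -> log_len=9
Op 10: append 2 -> log_len=11
Op 11: F0 acks idx 7 -> match: F0=7 F1=4; commitIndex=7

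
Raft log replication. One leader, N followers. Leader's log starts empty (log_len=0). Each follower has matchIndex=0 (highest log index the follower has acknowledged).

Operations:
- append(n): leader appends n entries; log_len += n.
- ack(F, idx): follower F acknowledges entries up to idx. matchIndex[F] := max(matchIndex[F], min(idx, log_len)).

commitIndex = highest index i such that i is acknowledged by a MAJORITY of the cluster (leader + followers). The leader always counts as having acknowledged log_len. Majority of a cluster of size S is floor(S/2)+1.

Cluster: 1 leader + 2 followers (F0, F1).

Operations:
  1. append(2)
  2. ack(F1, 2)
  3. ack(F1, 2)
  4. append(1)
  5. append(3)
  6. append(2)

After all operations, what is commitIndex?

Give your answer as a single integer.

Answer: 2

Derivation:
Op 1: append 2 -> log_len=2
Op 2: F1 acks idx 2 -> match: F0=0 F1=2; commitIndex=2
Op 3: F1 acks idx 2 -> match: F0=0 F1=2; commitIndex=2
Op 4: append 1 -> log_len=3
Op 5: append 3 -> log_len=6
Op 6: append 2 -> log_len=8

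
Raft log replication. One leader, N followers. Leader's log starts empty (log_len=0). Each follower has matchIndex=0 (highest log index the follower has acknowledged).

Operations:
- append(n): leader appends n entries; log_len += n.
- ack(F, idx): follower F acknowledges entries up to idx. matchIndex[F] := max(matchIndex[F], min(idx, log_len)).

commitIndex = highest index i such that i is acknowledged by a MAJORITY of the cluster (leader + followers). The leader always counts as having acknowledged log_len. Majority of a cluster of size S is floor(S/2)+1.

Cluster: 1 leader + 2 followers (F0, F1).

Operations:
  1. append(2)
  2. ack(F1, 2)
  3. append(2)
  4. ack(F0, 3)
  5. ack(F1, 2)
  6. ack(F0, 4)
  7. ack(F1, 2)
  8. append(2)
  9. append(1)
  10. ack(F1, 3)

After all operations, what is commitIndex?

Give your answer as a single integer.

Answer: 4

Derivation:
Op 1: append 2 -> log_len=2
Op 2: F1 acks idx 2 -> match: F0=0 F1=2; commitIndex=2
Op 3: append 2 -> log_len=4
Op 4: F0 acks idx 3 -> match: F0=3 F1=2; commitIndex=3
Op 5: F1 acks idx 2 -> match: F0=3 F1=2; commitIndex=3
Op 6: F0 acks idx 4 -> match: F0=4 F1=2; commitIndex=4
Op 7: F1 acks idx 2 -> match: F0=4 F1=2; commitIndex=4
Op 8: append 2 -> log_len=6
Op 9: append 1 -> log_len=7
Op 10: F1 acks idx 3 -> match: F0=4 F1=3; commitIndex=4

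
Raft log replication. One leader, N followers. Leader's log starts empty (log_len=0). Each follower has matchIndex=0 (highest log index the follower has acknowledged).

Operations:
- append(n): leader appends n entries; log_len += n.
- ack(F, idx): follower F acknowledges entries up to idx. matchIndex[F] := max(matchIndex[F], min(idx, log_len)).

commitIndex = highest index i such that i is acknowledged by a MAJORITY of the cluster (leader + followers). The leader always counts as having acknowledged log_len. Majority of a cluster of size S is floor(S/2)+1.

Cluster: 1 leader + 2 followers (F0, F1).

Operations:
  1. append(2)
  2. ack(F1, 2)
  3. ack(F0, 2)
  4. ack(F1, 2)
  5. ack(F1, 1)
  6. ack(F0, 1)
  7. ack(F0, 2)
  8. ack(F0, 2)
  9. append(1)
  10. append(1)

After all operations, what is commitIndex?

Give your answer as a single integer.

Answer: 2

Derivation:
Op 1: append 2 -> log_len=2
Op 2: F1 acks idx 2 -> match: F0=0 F1=2; commitIndex=2
Op 3: F0 acks idx 2 -> match: F0=2 F1=2; commitIndex=2
Op 4: F1 acks idx 2 -> match: F0=2 F1=2; commitIndex=2
Op 5: F1 acks idx 1 -> match: F0=2 F1=2; commitIndex=2
Op 6: F0 acks idx 1 -> match: F0=2 F1=2; commitIndex=2
Op 7: F0 acks idx 2 -> match: F0=2 F1=2; commitIndex=2
Op 8: F0 acks idx 2 -> match: F0=2 F1=2; commitIndex=2
Op 9: append 1 -> log_len=3
Op 10: append 1 -> log_len=4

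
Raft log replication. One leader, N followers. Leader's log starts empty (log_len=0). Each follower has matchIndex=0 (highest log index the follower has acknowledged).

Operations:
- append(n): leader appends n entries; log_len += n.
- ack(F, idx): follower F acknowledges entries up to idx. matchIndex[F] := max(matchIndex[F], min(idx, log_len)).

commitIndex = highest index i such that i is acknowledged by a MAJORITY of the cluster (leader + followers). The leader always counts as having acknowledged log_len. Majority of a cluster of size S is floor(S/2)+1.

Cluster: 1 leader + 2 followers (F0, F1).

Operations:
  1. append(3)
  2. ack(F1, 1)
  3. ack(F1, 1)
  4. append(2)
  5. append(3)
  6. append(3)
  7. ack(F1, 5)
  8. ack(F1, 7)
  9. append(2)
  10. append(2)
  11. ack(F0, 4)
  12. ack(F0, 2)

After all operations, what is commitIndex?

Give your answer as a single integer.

Op 1: append 3 -> log_len=3
Op 2: F1 acks idx 1 -> match: F0=0 F1=1; commitIndex=1
Op 3: F1 acks idx 1 -> match: F0=0 F1=1; commitIndex=1
Op 4: append 2 -> log_len=5
Op 5: append 3 -> log_len=8
Op 6: append 3 -> log_len=11
Op 7: F1 acks idx 5 -> match: F0=0 F1=5; commitIndex=5
Op 8: F1 acks idx 7 -> match: F0=0 F1=7; commitIndex=7
Op 9: append 2 -> log_len=13
Op 10: append 2 -> log_len=15
Op 11: F0 acks idx 4 -> match: F0=4 F1=7; commitIndex=7
Op 12: F0 acks idx 2 -> match: F0=4 F1=7; commitIndex=7

Answer: 7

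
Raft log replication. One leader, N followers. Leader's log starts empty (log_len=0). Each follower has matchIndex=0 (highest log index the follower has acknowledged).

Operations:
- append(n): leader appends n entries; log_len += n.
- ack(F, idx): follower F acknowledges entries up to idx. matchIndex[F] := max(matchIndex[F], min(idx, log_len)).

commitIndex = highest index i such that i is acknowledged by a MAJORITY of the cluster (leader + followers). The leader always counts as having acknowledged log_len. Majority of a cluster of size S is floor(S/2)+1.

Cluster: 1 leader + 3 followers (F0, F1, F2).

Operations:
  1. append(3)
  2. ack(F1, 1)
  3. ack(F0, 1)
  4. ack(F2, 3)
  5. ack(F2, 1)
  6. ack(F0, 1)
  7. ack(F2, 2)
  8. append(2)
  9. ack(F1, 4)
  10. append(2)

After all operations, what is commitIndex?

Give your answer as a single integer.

Answer: 3

Derivation:
Op 1: append 3 -> log_len=3
Op 2: F1 acks idx 1 -> match: F0=0 F1=1 F2=0; commitIndex=0
Op 3: F0 acks idx 1 -> match: F0=1 F1=1 F2=0; commitIndex=1
Op 4: F2 acks idx 3 -> match: F0=1 F1=1 F2=3; commitIndex=1
Op 5: F2 acks idx 1 -> match: F0=1 F1=1 F2=3; commitIndex=1
Op 6: F0 acks idx 1 -> match: F0=1 F1=1 F2=3; commitIndex=1
Op 7: F2 acks idx 2 -> match: F0=1 F1=1 F2=3; commitIndex=1
Op 8: append 2 -> log_len=5
Op 9: F1 acks idx 4 -> match: F0=1 F1=4 F2=3; commitIndex=3
Op 10: append 2 -> log_len=7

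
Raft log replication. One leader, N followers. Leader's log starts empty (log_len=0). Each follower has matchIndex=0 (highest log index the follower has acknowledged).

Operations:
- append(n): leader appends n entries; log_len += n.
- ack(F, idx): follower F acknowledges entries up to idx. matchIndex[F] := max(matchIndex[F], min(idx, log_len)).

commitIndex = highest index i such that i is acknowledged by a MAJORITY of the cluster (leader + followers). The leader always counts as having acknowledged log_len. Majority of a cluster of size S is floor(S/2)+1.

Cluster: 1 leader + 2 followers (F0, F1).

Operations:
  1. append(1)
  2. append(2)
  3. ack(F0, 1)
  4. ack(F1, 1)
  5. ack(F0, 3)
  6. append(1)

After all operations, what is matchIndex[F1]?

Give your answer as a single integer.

Answer: 1

Derivation:
Op 1: append 1 -> log_len=1
Op 2: append 2 -> log_len=3
Op 3: F0 acks idx 1 -> match: F0=1 F1=0; commitIndex=1
Op 4: F1 acks idx 1 -> match: F0=1 F1=1; commitIndex=1
Op 5: F0 acks idx 3 -> match: F0=3 F1=1; commitIndex=3
Op 6: append 1 -> log_len=4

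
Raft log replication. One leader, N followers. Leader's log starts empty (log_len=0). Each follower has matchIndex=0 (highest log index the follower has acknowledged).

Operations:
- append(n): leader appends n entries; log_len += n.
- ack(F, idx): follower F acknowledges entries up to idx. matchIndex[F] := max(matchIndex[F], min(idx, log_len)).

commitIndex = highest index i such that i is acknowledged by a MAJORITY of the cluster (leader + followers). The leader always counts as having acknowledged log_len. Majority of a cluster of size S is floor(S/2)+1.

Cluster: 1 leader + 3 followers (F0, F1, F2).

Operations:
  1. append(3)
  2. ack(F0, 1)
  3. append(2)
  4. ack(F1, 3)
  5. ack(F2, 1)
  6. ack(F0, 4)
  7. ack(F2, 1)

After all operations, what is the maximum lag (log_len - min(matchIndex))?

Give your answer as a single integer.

Answer: 4

Derivation:
Op 1: append 3 -> log_len=3
Op 2: F0 acks idx 1 -> match: F0=1 F1=0 F2=0; commitIndex=0
Op 3: append 2 -> log_len=5
Op 4: F1 acks idx 3 -> match: F0=1 F1=3 F2=0; commitIndex=1
Op 5: F2 acks idx 1 -> match: F0=1 F1=3 F2=1; commitIndex=1
Op 6: F0 acks idx 4 -> match: F0=4 F1=3 F2=1; commitIndex=3
Op 7: F2 acks idx 1 -> match: F0=4 F1=3 F2=1; commitIndex=3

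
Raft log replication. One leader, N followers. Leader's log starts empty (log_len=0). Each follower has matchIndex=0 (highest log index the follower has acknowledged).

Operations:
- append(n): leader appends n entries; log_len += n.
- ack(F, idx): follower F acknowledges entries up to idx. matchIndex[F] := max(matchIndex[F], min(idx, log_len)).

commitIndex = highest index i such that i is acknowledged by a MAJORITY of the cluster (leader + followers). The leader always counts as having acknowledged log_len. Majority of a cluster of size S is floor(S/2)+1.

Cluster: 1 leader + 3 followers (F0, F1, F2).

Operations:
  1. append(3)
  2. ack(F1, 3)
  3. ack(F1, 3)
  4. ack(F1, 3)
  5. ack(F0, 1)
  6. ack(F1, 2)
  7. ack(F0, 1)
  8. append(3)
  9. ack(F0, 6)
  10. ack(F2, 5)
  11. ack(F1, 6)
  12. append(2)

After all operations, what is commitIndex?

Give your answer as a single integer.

Answer: 6

Derivation:
Op 1: append 3 -> log_len=3
Op 2: F1 acks idx 3 -> match: F0=0 F1=3 F2=0; commitIndex=0
Op 3: F1 acks idx 3 -> match: F0=0 F1=3 F2=0; commitIndex=0
Op 4: F1 acks idx 3 -> match: F0=0 F1=3 F2=0; commitIndex=0
Op 5: F0 acks idx 1 -> match: F0=1 F1=3 F2=0; commitIndex=1
Op 6: F1 acks idx 2 -> match: F0=1 F1=3 F2=0; commitIndex=1
Op 7: F0 acks idx 1 -> match: F0=1 F1=3 F2=0; commitIndex=1
Op 8: append 3 -> log_len=6
Op 9: F0 acks idx 6 -> match: F0=6 F1=3 F2=0; commitIndex=3
Op 10: F2 acks idx 5 -> match: F0=6 F1=3 F2=5; commitIndex=5
Op 11: F1 acks idx 6 -> match: F0=6 F1=6 F2=5; commitIndex=6
Op 12: append 2 -> log_len=8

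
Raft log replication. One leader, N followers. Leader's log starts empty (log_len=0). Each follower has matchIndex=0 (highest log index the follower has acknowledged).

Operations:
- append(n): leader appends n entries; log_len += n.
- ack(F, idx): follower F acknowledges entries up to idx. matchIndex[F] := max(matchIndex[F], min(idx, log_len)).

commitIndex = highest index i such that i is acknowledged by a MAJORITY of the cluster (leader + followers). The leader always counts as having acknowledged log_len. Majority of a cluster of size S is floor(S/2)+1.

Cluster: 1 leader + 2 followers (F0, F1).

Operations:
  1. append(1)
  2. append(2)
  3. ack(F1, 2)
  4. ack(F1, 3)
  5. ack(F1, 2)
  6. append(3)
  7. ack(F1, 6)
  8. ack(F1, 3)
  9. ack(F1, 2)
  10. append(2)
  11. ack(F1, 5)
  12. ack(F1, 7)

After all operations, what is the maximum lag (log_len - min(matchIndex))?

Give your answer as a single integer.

Op 1: append 1 -> log_len=1
Op 2: append 2 -> log_len=3
Op 3: F1 acks idx 2 -> match: F0=0 F1=2; commitIndex=2
Op 4: F1 acks idx 3 -> match: F0=0 F1=3; commitIndex=3
Op 5: F1 acks idx 2 -> match: F0=0 F1=3; commitIndex=3
Op 6: append 3 -> log_len=6
Op 7: F1 acks idx 6 -> match: F0=0 F1=6; commitIndex=6
Op 8: F1 acks idx 3 -> match: F0=0 F1=6; commitIndex=6
Op 9: F1 acks idx 2 -> match: F0=0 F1=6; commitIndex=6
Op 10: append 2 -> log_len=8
Op 11: F1 acks idx 5 -> match: F0=0 F1=6; commitIndex=6
Op 12: F1 acks idx 7 -> match: F0=0 F1=7; commitIndex=7

Answer: 8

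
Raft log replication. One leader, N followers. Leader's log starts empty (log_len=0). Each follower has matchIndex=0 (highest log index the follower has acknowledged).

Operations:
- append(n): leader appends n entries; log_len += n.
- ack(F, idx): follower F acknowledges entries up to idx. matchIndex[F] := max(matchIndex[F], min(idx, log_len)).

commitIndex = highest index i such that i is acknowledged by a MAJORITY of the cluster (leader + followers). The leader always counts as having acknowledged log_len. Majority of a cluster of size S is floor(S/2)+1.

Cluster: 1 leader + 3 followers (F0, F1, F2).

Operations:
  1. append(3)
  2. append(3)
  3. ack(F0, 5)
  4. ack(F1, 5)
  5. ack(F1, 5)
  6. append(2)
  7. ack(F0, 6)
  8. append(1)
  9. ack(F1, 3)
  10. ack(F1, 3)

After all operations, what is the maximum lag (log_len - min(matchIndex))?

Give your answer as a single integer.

Op 1: append 3 -> log_len=3
Op 2: append 3 -> log_len=6
Op 3: F0 acks idx 5 -> match: F0=5 F1=0 F2=0; commitIndex=0
Op 4: F1 acks idx 5 -> match: F0=5 F1=5 F2=0; commitIndex=5
Op 5: F1 acks idx 5 -> match: F0=5 F1=5 F2=0; commitIndex=5
Op 6: append 2 -> log_len=8
Op 7: F0 acks idx 6 -> match: F0=6 F1=5 F2=0; commitIndex=5
Op 8: append 1 -> log_len=9
Op 9: F1 acks idx 3 -> match: F0=6 F1=5 F2=0; commitIndex=5
Op 10: F1 acks idx 3 -> match: F0=6 F1=5 F2=0; commitIndex=5

Answer: 9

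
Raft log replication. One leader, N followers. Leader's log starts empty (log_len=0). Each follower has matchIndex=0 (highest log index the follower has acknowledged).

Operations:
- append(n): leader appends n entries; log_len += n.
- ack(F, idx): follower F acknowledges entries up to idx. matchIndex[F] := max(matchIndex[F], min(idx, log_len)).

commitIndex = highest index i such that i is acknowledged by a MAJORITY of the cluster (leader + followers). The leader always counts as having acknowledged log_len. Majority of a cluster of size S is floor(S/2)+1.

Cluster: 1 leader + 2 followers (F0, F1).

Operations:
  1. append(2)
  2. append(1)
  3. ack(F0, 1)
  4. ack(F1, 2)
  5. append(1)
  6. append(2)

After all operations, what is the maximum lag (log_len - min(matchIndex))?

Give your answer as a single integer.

Op 1: append 2 -> log_len=2
Op 2: append 1 -> log_len=3
Op 3: F0 acks idx 1 -> match: F0=1 F1=0; commitIndex=1
Op 4: F1 acks idx 2 -> match: F0=1 F1=2; commitIndex=2
Op 5: append 1 -> log_len=4
Op 6: append 2 -> log_len=6

Answer: 5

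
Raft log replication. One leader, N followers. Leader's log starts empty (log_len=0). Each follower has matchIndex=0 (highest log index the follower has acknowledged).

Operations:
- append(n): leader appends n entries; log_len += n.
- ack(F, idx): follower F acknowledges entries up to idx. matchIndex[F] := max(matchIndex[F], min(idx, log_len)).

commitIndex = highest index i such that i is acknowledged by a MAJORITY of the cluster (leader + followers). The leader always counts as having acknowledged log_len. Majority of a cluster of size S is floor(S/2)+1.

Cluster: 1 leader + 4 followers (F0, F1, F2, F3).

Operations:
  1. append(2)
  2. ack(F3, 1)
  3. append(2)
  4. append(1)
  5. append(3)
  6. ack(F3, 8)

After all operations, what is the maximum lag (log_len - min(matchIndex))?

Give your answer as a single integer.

Answer: 8

Derivation:
Op 1: append 2 -> log_len=2
Op 2: F3 acks idx 1 -> match: F0=0 F1=0 F2=0 F3=1; commitIndex=0
Op 3: append 2 -> log_len=4
Op 4: append 1 -> log_len=5
Op 5: append 3 -> log_len=8
Op 6: F3 acks idx 8 -> match: F0=0 F1=0 F2=0 F3=8; commitIndex=0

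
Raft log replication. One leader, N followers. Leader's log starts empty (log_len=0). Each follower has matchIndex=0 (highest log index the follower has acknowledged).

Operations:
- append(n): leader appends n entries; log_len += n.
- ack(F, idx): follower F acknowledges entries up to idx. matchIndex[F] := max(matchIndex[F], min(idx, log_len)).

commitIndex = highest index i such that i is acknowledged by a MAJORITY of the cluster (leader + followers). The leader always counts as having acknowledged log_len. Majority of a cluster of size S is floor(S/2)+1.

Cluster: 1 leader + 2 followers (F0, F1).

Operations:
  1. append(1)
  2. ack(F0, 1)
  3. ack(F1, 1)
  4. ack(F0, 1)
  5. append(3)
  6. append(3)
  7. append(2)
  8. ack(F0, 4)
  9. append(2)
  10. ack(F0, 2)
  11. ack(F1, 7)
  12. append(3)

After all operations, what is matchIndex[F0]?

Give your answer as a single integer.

Answer: 4

Derivation:
Op 1: append 1 -> log_len=1
Op 2: F0 acks idx 1 -> match: F0=1 F1=0; commitIndex=1
Op 3: F1 acks idx 1 -> match: F0=1 F1=1; commitIndex=1
Op 4: F0 acks idx 1 -> match: F0=1 F1=1; commitIndex=1
Op 5: append 3 -> log_len=4
Op 6: append 3 -> log_len=7
Op 7: append 2 -> log_len=9
Op 8: F0 acks idx 4 -> match: F0=4 F1=1; commitIndex=4
Op 9: append 2 -> log_len=11
Op 10: F0 acks idx 2 -> match: F0=4 F1=1; commitIndex=4
Op 11: F1 acks idx 7 -> match: F0=4 F1=7; commitIndex=7
Op 12: append 3 -> log_len=14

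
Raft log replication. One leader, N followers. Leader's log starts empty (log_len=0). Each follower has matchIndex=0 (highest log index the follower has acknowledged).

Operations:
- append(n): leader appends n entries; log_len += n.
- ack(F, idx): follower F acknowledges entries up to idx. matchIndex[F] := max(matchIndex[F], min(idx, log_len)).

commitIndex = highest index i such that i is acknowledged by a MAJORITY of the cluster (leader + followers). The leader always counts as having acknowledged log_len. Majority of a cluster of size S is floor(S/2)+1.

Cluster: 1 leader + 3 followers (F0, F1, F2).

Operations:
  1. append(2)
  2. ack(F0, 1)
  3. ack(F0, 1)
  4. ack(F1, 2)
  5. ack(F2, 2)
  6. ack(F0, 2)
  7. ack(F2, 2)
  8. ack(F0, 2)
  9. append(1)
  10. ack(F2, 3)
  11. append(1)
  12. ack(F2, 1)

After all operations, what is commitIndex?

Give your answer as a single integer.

Op 1: append 2 -> log_len=2
Op 2: F0 acks idx 1 -> match: F0=1 F1=0 F2=0; commitIndex=0
Op 3: F0 acks idx 1 -> match: F0=1 F1=0 F2=0; commitIndex=0
Op 4: F1 acks idx 2 -> match: F0=1 F1=2 F2=0; commitIndex=1
Op 5: F2 acks idx 2 -> match: F0=1 F1=2 F2=2; commitIndex=2
Op 6: F0 acks idx 2 -> match: F0=2 F1=2 F2=2; commitIndex=2
Op 7: F2 acks idx 2 -> match: F0=2 F1=2 F2=2; commitIndex=2
Op 8: F0 acks idx 2 -> match: F0=2 F1=2 F2=2; commitIndex=2
Op 9: append 1 -> log_len=3
Op 10: F2 acks idx 3 -> match: F0=2 F1=2 F2=3; commitIndex=2
Op 11: append 1 -> log_len=4
Op 12: F2 acks idx 1 -> match: F0=2 F1=2 F2=3; commitIndex=2

Answer: 2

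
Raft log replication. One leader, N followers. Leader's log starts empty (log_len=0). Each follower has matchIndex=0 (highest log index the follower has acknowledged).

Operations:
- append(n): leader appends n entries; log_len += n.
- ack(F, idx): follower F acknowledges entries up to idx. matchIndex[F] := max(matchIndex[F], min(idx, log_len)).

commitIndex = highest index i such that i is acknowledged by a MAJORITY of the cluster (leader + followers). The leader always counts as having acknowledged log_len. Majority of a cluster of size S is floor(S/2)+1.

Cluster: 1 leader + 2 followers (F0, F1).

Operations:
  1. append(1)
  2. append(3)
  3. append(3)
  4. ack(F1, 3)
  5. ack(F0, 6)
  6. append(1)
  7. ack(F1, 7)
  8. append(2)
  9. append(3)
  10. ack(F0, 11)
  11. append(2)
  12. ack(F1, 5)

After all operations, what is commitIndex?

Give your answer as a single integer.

Op 1: append 1 -> log_len=1
Op 2: append 3 -> log_len=4
Op 3: append 3 -> log_len=7
Op 4: F1 acks idx 3 -> match: F0=0 F1=3; commitIndex=3
Op 5: F0 acks idx 6 -> match: F0=6 F1=3; commitIndex=6
Op 6: append 1 -> log_len=8
Op 7: F1 acks idx 7 -> match: F0=6 F1=7; commitIndex=7
Op 8: append 2 -> log_len=10
Op 9: append 3 -> log_len=13
Op 10: F0 acks idx 11 -> match: F0=11 F1=7; commitIndex=11
Op 11: append 2 -> log_len=15
Op 12: F1 acks idx 5 -> match: F0=11 F1=7; commitIndex=11

Answer: 11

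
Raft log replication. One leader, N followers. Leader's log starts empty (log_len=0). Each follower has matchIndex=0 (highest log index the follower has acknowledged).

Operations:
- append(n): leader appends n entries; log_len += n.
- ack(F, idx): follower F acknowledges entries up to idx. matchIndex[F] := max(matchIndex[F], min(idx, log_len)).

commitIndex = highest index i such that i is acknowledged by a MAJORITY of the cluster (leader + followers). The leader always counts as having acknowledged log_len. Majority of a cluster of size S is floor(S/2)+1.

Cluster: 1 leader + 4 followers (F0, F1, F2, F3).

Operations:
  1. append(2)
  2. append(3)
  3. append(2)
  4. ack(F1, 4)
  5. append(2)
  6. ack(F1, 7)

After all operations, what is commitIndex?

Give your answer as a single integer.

Op 1: append 2 -> log_len=2
Op 2: append 3 -> log_len=5
Op 3: append 2 -> log_len=7
Op 4: F1 acks idx 4 -> match: F0=0 F1=4 F2=0 F3=0; commitIndex=0
Op 5: append 2 -> log_len=9
Op 6: F1 acks idx 7 -> match: F0=0 F1=7 F2=0 F3=0; commitIndex=0

Answer: 0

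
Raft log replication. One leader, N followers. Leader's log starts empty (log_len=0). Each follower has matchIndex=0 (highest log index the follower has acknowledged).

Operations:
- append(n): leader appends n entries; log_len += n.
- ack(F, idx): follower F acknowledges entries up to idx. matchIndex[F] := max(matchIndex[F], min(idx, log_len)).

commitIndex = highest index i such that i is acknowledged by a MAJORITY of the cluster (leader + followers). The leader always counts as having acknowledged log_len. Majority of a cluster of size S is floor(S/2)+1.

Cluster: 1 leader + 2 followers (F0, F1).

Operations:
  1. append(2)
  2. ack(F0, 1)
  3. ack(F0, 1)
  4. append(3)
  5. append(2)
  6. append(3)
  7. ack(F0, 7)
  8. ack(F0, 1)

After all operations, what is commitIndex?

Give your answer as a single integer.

Answer: 7

Derivation:
Op 1: append 2 -> log_len=2
Op 2: F0 acks idx 1 -> match: F0=1 F1=0; commitIndex=1
Op 3: F0 acks idx 1 -> match: F0=1 F1=0; commitIndex=1
Op 4: append 3 -> log_len=5
Op 5: append 2 -> log_len=7
Op 6: append 3 -> log_len=10
Op 7: F0 acks idx 7 -> match: F0=7 F1=0; commitIndex=7
Op 8: F0 acks idx 1 -> match: F0=7 F1=0; commitIndex=7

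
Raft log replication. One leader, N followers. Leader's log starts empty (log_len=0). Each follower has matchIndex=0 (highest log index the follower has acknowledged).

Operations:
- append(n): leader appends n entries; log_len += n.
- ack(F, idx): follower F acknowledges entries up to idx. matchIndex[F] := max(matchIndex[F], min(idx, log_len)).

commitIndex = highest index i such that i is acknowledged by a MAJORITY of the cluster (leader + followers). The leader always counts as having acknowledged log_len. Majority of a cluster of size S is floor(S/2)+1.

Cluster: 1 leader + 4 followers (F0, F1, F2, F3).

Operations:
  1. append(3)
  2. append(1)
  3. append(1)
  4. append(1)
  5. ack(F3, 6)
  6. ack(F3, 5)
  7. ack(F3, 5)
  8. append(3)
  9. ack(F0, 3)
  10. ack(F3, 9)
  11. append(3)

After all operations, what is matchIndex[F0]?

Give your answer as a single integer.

Op 1: append 3 -> log_len=3
Op 2: append 1 -> log_len=4
Op 3: append 1 -> log_len=5
Op 4: append 1 -> log_len=6
Op 5: F3 acks idx 6 -> match: F0=0 F1=0 F2=0 F3=6; commitIndex=0
Op 6: F3 acks idx 5 -> match: F0=0 F1=0 F2=0 F3=6; commitIndex=0
Op 7: F3 acks idx 5 -> match: F0=0 F1=0 F2=0 F3=6; commitIndex=0
Op 8: append 3 -> log_len=9
Op 9: F0 acks idx 3 -> match: F0=3 F1=0 F2=0 F3=6; commitIndex=3
Op 10: F3 acks idx 9 -> match: F0=3 F1=0 F2=0 F3=9; commitIndex=3
Op 11: append 3 -> log_len=12

Answer: 3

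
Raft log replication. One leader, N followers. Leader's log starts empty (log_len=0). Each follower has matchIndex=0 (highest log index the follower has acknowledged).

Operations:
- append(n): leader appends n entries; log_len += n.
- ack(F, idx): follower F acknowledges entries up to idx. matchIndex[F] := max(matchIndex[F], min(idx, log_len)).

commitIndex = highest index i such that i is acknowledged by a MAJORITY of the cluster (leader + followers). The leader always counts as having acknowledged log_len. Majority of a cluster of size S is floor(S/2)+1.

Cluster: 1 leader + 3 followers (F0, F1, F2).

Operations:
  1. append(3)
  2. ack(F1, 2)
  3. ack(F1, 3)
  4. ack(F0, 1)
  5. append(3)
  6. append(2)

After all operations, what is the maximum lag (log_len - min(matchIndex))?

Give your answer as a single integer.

Answer: 8

Derivation:
Op 1: append 3 -> log_len=3
Op 2: F1 acks idx 2 -> match: F0=0 F1=2 F2=0; commitIndex=0
Op 3: F1 acks idx 3 -> match: F0=0 F1=3 F2=0; commitIndex=0
Op 4: F0 acks idx 1 -> match: F0=1 F1=3 F2=0; commitIndex=1
Op 5: append 3 -> log_len=6
Op 6: append 2 -> log_len=8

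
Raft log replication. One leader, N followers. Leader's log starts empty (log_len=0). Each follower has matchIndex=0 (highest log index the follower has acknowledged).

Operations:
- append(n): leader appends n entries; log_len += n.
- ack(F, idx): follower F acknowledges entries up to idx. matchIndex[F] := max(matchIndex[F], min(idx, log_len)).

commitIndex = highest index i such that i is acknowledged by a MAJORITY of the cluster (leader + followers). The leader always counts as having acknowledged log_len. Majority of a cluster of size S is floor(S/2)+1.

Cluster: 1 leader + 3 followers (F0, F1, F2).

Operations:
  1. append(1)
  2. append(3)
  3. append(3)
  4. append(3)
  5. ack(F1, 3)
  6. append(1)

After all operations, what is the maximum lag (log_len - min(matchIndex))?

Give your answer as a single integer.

Answer: 11

Derivation:
Op 1: append 1 -> log_len=1
Op 2: append 3 -> log_len=4
Op 3: append 3 -> log_len=7
Op 4: append 3 -> log_len=10
Op 5: F1 acks idx 3 -> match: F0=0 F1=3 F2=0; commitIndex=0
Op 6: append 1 -> log_len=11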